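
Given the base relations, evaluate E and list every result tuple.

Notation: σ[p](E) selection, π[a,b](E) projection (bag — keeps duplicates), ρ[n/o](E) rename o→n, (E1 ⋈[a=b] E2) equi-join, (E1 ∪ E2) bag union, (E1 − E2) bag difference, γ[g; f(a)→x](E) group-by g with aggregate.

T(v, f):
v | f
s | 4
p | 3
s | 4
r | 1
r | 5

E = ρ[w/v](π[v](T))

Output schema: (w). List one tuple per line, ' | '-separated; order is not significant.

Row counts bottom-up:
  T → 5
  π[v](T) → 5
  ρ[w/v](π[v](T)) → 5

== RESULT ==
w
p
r
r
s
s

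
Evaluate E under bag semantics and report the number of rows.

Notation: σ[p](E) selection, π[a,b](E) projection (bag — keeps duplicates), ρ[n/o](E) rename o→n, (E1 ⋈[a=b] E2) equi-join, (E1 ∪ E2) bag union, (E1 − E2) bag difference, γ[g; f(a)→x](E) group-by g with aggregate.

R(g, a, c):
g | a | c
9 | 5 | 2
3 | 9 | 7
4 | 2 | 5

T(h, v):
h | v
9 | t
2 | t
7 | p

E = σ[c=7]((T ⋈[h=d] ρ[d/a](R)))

Per-node cardinality:
  T → 3
  R → 3
  ρ[d/a](R) → 3
  (T ⋈[h=d] ρ[d/a](R)) → 2
  σ[c=7]((T ⋈[h=d] ρ[d/a](R))) → 1

|E| = 1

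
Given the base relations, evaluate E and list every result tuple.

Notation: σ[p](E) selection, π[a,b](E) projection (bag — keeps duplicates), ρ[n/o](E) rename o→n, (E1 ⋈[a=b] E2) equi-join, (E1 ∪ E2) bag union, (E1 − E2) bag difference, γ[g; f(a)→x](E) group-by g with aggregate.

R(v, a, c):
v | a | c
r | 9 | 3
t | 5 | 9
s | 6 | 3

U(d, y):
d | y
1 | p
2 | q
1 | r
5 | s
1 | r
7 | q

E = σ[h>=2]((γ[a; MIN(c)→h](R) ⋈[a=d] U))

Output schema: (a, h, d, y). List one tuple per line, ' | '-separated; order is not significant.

Row counts bottom-up:
  R → 3
  γ[a; MIN(c)→h](R) → 3
  U → 6
  (γ[a; MIN(c)→h](R) ⋈[a=d] U) → 1
  σ[h>=2]((γ[a; MIN(c)→h](R) ⋈[a=d] U)) → 1

== RESULT ==
a | h | d | y
5 | 9 | 5 | s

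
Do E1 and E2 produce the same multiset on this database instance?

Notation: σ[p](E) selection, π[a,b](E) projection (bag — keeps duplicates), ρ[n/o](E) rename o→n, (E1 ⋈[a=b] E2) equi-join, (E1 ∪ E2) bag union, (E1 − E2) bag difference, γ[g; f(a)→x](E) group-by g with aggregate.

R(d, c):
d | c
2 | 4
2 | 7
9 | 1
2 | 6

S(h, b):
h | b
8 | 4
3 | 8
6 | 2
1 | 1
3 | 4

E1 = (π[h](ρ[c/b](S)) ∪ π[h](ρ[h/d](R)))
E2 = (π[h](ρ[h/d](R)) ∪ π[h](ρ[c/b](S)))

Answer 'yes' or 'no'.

E1 row counts bottom-up:
  S → 5
  ρ[c/b](S) → 5
  π[h](ρ[c/b](S)) → 5
  R → 4
  ρ[h/d](R) → 4
  π[h](ρ[h/d](R)) → 4
  (π[h](ρ[c/b](S)) ∪ π[h](ρ[h/d](R))) → 9
E2 row counts bottom-up:
  R → 4
  ρ[h/d](R) → 4
  π[h](ρ[h/d](R)) → 4
  S → 5
  ρ[c/b](S) → 5
  π[h](ρ[c/b](S)) → 5
  (π[h](ρ[h/d](R)) ∪ π[h](ρ[c/b](S))) → 9

E1 and E2 produce the same multiset:
h
1
2
2
2
3
3
6
8
9

yes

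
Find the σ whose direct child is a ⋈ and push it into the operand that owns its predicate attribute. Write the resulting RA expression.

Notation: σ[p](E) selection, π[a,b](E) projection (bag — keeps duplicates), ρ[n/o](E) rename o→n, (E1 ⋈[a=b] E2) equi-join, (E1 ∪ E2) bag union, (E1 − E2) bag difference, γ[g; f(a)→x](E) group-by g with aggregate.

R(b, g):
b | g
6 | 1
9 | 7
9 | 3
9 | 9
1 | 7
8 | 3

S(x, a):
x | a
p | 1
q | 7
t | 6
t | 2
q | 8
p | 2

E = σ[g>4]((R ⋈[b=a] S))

σ filters on g, owned by the left side.
E' = (σ[g>4](R) ⋈[b=a] S)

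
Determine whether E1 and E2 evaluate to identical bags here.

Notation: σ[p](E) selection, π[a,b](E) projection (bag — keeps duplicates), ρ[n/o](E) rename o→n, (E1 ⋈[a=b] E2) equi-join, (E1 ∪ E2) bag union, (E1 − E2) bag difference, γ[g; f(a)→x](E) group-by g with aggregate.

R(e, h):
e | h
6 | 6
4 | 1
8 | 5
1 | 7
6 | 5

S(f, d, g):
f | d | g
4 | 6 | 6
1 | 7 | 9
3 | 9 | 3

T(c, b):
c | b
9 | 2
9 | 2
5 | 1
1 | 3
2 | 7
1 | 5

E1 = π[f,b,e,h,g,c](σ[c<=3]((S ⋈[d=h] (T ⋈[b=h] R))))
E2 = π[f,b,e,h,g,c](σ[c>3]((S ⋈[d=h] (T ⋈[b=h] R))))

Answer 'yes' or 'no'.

E1 row counts bottom-up:
  S → 3
  T → 6
  R → 5
  (T ⋈[b=h] R) → 4
  (S ⋈[d=h] (T ⋈[b=h] R)) → 1
  σ[c<=3]((S ⋈[d=h] (T ⋈[b=h] R))) → 1
  π[f,b,e,h,g,c](σ[c<=3]((S ⋈[d=h] (T ⋈[b=h] R)))) → 1
E2 row counts bottom-up:
  S → 3
  T → 6
  R → 5
  (T ⋈[b=h] R) → 4
  (S ⋈[d=h] (T ⋈[b=h] R)) → 1
  σ[c>3]((S ⋈[d=h] (T ⋈[b=h] R))) → 0
  π[f,b,e,h,g,c](σ[c>3]((S ⋈[d=h] (T ⋈[b=h] R)))) → 0

E1 result:
f | b | e | h | g | c
1 | 7 | 1 | 7 | 9 | 2
E2 result:
f | b | e | h | g | c
(0 rows)
Witness: (1, 7, 1, 7, 9, 2) appears 1× in E1 but 0× in E2.

no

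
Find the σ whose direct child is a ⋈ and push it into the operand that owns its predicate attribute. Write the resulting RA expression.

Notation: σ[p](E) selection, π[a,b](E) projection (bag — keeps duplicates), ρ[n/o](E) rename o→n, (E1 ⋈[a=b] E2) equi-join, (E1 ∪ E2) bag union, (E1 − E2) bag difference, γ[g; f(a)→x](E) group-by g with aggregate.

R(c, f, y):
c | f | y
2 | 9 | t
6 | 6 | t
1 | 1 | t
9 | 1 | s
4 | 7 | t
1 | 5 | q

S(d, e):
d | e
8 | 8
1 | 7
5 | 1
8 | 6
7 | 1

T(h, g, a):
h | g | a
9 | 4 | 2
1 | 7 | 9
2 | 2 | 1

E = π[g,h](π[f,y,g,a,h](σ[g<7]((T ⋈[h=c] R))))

σ filters on g, owned by the left side.
E' = π[g,h](π[f,y,g,a,h]((σ[g<7](T) ⋈[h=c] R)))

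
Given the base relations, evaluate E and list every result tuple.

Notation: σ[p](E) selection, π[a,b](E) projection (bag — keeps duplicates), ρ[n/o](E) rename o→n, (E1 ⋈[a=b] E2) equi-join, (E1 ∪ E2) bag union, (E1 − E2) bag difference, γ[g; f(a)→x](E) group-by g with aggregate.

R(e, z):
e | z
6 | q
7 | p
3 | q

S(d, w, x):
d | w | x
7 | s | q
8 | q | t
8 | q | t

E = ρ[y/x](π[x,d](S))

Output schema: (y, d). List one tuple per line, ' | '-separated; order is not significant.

Stepwise |·|:
  S → 3
  π[x,d](S) → 3
  ρ[y/x](π[x,d](S)) → 3

== RESULT ==
y | d
q | 7
t | 8
t | 8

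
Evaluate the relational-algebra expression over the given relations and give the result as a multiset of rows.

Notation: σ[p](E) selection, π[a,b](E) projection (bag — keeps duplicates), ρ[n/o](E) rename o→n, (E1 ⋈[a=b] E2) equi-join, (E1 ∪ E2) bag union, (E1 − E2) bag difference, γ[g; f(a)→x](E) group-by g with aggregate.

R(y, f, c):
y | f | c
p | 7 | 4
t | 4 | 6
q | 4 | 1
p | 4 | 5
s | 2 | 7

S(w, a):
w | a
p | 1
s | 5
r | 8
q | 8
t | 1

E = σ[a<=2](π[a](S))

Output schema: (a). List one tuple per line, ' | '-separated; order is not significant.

Row counts bottom-up:
  S → 5
  π[a](S) → 5
  σ[a<=2](π[a](S)) → 2

== RESULT ==
a
1
1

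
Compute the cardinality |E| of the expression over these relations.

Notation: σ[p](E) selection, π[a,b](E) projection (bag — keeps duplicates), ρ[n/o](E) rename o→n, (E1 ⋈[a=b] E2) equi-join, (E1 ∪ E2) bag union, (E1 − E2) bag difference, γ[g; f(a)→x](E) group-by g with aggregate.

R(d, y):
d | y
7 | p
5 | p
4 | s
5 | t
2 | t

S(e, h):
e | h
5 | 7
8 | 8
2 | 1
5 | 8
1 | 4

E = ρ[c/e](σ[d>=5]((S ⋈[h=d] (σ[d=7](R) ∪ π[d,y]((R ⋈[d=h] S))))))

Per-node cardinality:
  S → 5
  R → 5
  σ[d=7](R) → 1
  R → 5
  S → 5
  (R ⋈[d=h] S) → 2
  π[d,y]((R ⋈[d=h] S)) → 2
  (σ[d=7](R) ∪ π[d,y]((R ⋈[d=h] S))) → 3
  (S ⋈[h=d] (σ[d=7](R) ∪ π[d,y]((R ⋈[d=h] S)))) → 3
  σ[d>=5]((S ⋈[h=d] (σ[d=7](R) ∪ π[d,y]((R ⋈[d=h] S))))) → 2
  ρ[c/e](σ[d>=5]((S ⋈[h=d] (σ[d=7](R) ∪ π[d,y]((R ⋈[d=h] S)))))) → 2

|E| = 2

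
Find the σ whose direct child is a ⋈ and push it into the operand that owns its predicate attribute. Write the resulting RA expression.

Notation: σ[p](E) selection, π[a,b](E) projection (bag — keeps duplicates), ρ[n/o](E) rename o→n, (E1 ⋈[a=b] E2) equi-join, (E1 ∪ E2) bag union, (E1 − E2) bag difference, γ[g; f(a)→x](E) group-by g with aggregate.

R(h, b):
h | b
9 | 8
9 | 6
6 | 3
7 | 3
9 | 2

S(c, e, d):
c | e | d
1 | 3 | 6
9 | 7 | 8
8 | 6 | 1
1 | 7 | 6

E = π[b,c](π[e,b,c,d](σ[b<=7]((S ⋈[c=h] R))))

σ filters on b, owned by the right side.
E' = π[b,c](π[e,b,c,d]((S ⋈[c=h] σ[b<=7](R))))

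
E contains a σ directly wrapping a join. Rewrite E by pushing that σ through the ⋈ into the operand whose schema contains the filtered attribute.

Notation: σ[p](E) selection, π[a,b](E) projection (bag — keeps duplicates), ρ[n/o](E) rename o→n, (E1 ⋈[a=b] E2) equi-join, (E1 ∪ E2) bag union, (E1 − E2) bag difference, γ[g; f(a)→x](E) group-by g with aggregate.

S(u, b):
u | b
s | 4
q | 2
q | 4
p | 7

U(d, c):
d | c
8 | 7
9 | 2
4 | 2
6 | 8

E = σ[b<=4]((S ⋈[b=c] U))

σ filters on b, owned by the left side.
E' = (σ[b<=4](S) ⋈[b=c] U)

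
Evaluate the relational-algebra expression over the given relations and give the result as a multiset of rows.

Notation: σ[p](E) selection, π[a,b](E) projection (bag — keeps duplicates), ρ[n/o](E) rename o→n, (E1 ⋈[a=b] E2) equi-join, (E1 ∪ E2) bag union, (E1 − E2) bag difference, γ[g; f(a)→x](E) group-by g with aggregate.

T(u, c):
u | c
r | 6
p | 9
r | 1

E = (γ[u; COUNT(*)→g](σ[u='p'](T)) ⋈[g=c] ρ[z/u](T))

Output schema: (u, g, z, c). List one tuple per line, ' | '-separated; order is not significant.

Row counts bottom-up:
  T → 3
  σ[u='p'](T) → 1
  γ[u; COUNT(*)→g](σ[u='p'](T)) → 1
  T → 3
  ρ[z/u](T) → 3
  (γ[u; COUNT(*)→g](σ[u='p'](T)) ⋈[g=c] ρ[z/u](T)) → 1

== RESULT ==
u | g | z | c
p | 1 | r | 1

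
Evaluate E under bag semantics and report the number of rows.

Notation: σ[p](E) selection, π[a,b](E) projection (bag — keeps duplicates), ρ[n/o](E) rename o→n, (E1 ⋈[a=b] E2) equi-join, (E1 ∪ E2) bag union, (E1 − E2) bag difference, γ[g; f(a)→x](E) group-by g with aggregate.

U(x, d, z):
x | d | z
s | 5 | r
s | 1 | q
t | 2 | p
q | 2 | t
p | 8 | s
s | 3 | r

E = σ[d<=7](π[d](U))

Subexpression sizes:
  U → 6
  π[d](U) → 6
  σ[d<=7](π[d](U)) → 5

|E| = 5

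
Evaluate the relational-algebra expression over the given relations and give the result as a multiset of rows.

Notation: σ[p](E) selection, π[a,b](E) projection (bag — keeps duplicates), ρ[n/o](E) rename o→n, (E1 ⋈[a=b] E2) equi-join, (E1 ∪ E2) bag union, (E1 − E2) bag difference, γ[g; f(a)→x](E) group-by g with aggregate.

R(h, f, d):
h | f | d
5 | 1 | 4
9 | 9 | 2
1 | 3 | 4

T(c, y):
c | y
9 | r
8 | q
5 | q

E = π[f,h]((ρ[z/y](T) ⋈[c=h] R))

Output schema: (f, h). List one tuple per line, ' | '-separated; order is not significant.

Subexpression sizes:
  T → 3
  ρ[z/y](T) → 3
  R → 3
  (ρ[z/y](T) ⋈[c=h] R) → 2
  π[f,h]((ρ[z/y](T) ⋈[c=h] R)) → 2

== RESULT ==
f | h
1 | 5
9 | 9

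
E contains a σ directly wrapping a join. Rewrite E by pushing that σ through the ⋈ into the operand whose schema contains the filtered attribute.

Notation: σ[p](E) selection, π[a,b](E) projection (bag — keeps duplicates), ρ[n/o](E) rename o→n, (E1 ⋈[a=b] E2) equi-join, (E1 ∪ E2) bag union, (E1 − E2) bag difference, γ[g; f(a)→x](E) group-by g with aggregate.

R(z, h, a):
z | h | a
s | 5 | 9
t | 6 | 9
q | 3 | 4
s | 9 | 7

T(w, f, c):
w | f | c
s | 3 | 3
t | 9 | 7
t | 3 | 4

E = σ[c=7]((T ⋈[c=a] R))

σ filters on c, owned by the left side.
E' = (σ[c=7](T) ⋈[c=a] R)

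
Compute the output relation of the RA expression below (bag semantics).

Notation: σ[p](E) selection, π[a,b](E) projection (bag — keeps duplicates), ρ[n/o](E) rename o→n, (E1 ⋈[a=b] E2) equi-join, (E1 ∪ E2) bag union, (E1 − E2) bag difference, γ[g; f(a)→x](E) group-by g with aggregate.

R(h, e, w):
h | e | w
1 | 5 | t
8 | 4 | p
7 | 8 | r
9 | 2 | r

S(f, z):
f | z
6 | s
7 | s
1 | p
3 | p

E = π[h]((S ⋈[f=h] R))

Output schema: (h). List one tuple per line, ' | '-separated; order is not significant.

Stepwise |·|:
  S → 4
  R → 4
  (S ⋈[f=h] R) → 2
  π[h]((S ⋈[f=h] R)) → 2

== RESULT ==
h
1
7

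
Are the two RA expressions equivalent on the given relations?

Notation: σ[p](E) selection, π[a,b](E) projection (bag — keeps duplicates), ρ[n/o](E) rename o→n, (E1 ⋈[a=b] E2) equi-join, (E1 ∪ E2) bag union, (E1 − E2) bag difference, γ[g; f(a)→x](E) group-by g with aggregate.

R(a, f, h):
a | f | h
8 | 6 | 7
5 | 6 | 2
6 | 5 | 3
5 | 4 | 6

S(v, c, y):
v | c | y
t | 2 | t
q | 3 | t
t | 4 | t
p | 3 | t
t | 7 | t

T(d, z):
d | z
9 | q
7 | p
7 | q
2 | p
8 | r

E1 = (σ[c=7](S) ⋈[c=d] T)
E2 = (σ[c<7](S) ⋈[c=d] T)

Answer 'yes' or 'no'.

E1 per-node cardinality:
  S → 5
  σ[c=7](S) → 1
  T → 5
  (σ[c=7](S) ⋈[c=d] T) → 2
E2 per-node cardinality:
  S → 5
  σ[c<7](S) → 4
  T → 5
  (σ[c<7](S) ⋈[c=d] T) → 1

E1 result:
v | c | y | d | z
t | 7 | t | 7 | p
t | 7 | t | 7 | q
E2 result:
v | c | y | d | z
t | 2 | t | 2 | p
Witness: ('t', 7, 't', 7, 'p') appears 1× in E1 but 0× in E2.

no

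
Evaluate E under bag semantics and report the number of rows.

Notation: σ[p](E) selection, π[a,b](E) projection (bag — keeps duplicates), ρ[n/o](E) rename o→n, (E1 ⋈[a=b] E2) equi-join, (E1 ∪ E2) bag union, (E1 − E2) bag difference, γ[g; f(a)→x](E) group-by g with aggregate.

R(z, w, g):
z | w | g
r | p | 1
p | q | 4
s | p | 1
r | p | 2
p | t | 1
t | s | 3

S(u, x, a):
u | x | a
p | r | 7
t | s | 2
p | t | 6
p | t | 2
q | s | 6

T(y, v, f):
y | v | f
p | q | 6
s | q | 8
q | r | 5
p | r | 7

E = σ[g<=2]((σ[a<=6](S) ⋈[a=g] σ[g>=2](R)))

Row counts bottom-up:
  S → 5
  σ[a<=6](S) → 4
  R → 6
  σ[g>=2](R) → 3
  (σ[a<=6](S) ⋈[a=g] σ[g>=2](R)) → 2
  σ[g<=2]((σ[a<=6](S) ⋈[a=g] σ[g>=2](R))) → 2

|E| = 2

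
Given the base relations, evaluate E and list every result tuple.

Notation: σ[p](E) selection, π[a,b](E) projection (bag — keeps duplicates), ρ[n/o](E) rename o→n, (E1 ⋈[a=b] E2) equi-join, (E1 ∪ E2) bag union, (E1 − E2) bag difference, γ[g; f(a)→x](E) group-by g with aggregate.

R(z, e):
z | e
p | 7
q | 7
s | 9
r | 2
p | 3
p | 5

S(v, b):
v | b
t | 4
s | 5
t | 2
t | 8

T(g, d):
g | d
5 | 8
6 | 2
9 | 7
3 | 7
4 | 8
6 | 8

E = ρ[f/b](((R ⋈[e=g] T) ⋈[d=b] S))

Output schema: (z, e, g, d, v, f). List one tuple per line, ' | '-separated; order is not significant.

Subexpression sizes:
  R → 6
  T → 6
  (R ⋈[e=g] T) → 3
  S → 4
  ((R ⋈[e=g] T) ⋈[d=b] S) → 1
  ρ[f/b](((R ⋈[e=g] T) ⋈[d=b] S)) → 1

== RESULT ==
z | e | g | d | v | f
p | 5 | 5 | 8 | t | 8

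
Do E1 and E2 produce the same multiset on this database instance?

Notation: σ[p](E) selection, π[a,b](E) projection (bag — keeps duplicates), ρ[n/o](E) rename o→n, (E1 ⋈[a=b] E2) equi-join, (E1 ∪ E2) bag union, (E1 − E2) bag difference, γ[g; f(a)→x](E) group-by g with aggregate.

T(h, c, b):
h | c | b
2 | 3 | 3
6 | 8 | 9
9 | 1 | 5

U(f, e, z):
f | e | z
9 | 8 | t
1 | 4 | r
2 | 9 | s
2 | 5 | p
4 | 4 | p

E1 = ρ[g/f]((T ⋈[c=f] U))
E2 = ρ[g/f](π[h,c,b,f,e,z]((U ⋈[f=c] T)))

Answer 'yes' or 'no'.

E1 per-node cardinality:
  T → 3
  U → 5
  (T ⋈[c=f] U) → 1
  ρ[g/f]((T ⋈[c=f] U)) → 1
E2 per-node cardinality:
  U → 5
  T → 3
  (U ⋈[f=c] T) → 1
  π[h,c,b,f,e,z]((U ⋈[f=c] T)) → 1
  ρ[g/f](π[h,c,b,f,e,z]((U ⋈[f=c] T))) → 1

E1 and E2 produce the same multiset:
h | c | b | g | e | z
9 | 1 | 5 | 1 | 4 | r

yes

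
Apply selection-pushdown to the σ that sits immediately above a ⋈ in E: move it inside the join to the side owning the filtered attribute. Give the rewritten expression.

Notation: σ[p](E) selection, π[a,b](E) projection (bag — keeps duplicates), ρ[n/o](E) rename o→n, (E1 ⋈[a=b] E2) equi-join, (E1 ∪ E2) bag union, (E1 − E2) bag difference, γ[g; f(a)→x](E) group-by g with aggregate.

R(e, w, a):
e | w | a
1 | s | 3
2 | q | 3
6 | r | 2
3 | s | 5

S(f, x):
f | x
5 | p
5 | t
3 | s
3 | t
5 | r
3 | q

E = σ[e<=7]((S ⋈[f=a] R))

σ filters on e, owned by the right side.
E' = (S ⋈[f=a] σ[e<=7](R))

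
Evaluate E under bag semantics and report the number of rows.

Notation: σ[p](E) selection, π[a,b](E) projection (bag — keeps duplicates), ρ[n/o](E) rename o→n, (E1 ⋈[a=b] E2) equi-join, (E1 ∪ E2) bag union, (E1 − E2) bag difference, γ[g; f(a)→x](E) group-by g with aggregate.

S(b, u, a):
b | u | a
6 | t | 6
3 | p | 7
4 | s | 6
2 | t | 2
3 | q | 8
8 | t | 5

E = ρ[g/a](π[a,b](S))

Per-node cardinality:
  S → 6
  π[a,b](S) → 6
  ρ[g/a](π[a,b](S)) → 6

|E| = 6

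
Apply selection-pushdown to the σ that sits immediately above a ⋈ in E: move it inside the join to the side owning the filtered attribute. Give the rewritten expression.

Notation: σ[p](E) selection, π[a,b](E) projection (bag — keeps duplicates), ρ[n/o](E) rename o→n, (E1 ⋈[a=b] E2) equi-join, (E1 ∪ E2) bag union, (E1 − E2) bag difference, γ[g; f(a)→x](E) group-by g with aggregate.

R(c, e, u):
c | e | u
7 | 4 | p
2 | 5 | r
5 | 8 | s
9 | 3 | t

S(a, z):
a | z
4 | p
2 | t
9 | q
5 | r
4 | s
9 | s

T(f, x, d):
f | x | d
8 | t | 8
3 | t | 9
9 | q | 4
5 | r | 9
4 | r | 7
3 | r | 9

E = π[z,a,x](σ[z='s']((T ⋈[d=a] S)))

σ filters on z, owned by the right side.
E' = π[z,a,x]((T ⋈[d=a] σ[z='s'](S)))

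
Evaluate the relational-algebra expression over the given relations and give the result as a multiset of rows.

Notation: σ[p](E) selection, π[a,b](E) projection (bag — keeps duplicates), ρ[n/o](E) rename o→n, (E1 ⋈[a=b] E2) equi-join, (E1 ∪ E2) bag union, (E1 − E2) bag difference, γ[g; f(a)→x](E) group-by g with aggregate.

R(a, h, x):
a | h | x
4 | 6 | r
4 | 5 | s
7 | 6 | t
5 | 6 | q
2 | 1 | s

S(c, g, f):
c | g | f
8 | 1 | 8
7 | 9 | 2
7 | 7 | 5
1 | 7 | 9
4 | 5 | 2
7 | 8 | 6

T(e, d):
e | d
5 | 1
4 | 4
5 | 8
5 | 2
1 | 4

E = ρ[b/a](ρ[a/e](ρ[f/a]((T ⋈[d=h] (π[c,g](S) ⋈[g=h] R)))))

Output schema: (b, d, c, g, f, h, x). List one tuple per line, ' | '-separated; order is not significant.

Subexpression sizes:
  T → 5
  S → 6
  π[c,g](S) → 6
  R → 5
  (π[c,g](S) ⋈[g=h] R) → 2
  (T ⋈[d=h] (π[c,g](S) ⋈[g=h] R)) → 1
  ρ[f/a]((T ⋈[d=h] (π[c,g](S) ⋈[g=h] R))) → 1
  ρ[a/e](ρ[f/a]((T ⋈[d=h] (π[c,g](S) ⋈[g=h] R)))) → 1
  ρ[b/a](ρ[a/e](ρ[f/a]((T ⋈[d=h] (π[c,g](S) ⋈[g=h] R))))) → 1

== RESULT ==
b | d | c | g | f | h | x
5 | 1 | 8 | 1 | 2 | 1 | s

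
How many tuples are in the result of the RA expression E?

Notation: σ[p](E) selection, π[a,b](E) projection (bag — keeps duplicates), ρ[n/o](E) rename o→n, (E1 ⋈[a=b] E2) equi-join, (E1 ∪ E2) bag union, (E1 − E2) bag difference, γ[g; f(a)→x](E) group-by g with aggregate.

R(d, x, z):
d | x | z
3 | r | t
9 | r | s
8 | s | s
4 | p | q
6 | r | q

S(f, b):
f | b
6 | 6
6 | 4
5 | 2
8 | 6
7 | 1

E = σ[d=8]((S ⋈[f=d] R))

Stepwise |·|:
  S → 5
  R → 5
  (S ⋈[f=d] R) → 3
  σ[d=8]((S ⋈[f=d] R)) → 1

|E| = 1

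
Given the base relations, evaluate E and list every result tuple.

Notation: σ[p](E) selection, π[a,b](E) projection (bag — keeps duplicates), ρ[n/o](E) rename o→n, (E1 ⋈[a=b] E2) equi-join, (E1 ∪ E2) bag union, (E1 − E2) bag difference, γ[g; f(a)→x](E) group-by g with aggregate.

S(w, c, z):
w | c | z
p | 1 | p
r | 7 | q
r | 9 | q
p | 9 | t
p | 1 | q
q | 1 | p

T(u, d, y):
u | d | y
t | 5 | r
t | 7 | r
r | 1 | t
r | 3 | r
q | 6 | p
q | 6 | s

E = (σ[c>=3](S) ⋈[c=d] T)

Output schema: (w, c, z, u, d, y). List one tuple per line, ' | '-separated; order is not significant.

Stepwise |·|:
  S → 6
  σ[c>=3](S) → 3
  T → 6
  (σ[c>=3](S) ⋈[c=d] T) → 1

== RESULT ==
w | c | z | u | d | y
r | 7 | q | t | 7 | r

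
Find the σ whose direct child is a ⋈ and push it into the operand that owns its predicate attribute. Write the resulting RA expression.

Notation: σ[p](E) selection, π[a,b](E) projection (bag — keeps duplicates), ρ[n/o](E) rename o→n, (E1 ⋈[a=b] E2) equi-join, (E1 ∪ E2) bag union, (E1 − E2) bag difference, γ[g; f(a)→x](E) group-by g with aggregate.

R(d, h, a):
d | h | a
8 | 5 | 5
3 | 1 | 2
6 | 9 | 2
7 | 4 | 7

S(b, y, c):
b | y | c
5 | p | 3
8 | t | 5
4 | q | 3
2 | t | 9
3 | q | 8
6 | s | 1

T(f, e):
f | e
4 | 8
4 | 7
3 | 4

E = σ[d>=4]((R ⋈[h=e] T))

σ filters on d, owned by the left side.
E' = (σ[d>=4](R) ⋈[h=e] T)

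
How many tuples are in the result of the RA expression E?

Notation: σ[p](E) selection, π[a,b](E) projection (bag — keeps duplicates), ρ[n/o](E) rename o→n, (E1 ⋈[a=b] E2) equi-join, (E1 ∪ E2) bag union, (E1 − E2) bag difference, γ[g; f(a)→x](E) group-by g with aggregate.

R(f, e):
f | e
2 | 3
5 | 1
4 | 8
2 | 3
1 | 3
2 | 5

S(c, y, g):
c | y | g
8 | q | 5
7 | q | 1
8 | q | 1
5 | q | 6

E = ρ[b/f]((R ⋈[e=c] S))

Per-node cardinality:
  R → 6
  S → 4
  (R ⋈[e=c] S) → 3
  ρ[b/f]((R ⋈[e=c] S)) → 3

|E| = 3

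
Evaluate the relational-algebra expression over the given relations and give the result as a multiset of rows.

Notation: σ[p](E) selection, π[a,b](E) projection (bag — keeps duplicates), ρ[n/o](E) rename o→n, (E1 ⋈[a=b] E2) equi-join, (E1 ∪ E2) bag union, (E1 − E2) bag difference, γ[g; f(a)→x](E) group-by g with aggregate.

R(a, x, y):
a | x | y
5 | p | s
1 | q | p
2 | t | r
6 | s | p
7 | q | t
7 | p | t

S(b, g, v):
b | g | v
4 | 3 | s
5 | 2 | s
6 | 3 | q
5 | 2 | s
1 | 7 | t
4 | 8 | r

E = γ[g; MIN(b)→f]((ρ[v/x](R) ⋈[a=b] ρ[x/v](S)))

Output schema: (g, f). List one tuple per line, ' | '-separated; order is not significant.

Stepwise |·|:
  R → 6
  ρ[v/x](R) → 6
  S → 6
  ρ[x/v](S) → 6
  (ρ[v/x](R) ⋈[a=b] ρ[x/v](S)) → 4
  γ[g; MIN(b)→f]((ρ[v/x](R) ⋈[a=b] ρ[x/v](S))) → 3

== RESULT ==
g | f
2 | 5
3 | 6
7 | 1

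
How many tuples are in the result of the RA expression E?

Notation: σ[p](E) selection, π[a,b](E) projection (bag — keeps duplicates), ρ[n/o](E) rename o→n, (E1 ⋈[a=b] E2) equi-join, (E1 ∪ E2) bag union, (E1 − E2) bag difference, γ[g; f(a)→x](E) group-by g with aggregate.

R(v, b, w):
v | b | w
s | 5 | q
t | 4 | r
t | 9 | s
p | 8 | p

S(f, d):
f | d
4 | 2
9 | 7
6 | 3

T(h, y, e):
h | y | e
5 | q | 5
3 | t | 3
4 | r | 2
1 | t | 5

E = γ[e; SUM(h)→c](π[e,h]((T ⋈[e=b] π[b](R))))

Per-node cardinality:
  T → 4
  R → 4
  π[b](R) → 4
  (T ⋈[e=b] π[b](R)) → 2
  π[e,h]((T ⋈[e=b] π[b](R))) → 2
  γ[e; SUM(h)→c](π[e,h]((T ⋈[e=b] π[b](R)))) → 1

|E| = 1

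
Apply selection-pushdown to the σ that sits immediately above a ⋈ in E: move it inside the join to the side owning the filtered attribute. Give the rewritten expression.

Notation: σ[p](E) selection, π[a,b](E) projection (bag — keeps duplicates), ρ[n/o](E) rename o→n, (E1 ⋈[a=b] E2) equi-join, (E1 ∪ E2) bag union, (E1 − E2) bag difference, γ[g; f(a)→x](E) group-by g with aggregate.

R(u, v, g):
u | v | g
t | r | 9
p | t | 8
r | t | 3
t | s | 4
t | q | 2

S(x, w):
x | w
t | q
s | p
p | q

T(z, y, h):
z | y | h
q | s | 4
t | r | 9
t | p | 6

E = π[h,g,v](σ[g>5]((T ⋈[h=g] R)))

σ filters on g, owned by the right side.
E' = π[h,g,v]((T ⋈[h=g] σ[g>5](R)))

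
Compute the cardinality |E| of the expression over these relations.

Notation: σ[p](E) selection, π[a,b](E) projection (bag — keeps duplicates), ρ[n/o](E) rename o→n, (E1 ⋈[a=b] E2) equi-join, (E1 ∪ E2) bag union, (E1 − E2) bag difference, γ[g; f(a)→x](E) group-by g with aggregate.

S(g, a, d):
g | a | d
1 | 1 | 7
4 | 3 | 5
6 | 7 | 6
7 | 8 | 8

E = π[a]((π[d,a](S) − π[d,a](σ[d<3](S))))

Per-node cardinality:
  S → 4
  π[d,a](S) → 4
  S → 4
  σ[d<3](S) → 0
  π[d,a](σ[d<3](S)) → 0
  (π[d,a](S) − π[d,a](σ[d<3](S))) → 4
  π[a]((π[d,a](S) − π[d,a](σ[d<3](S)))) → 4

|E| = 4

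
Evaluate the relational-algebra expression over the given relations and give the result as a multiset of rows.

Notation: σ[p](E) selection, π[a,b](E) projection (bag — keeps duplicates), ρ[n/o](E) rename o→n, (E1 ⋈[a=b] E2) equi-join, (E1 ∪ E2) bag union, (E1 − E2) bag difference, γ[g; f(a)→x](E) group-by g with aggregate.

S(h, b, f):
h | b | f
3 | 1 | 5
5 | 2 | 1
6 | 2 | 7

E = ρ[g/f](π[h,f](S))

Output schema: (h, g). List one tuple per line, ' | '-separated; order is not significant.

Subexpression sizes:
  S → 3
  π[h,f](S) → 3
  ρ[g/f](π[h,f](S)) → 3

== RESULT ==
h | g
3 | 5
5 | 1
6 | 7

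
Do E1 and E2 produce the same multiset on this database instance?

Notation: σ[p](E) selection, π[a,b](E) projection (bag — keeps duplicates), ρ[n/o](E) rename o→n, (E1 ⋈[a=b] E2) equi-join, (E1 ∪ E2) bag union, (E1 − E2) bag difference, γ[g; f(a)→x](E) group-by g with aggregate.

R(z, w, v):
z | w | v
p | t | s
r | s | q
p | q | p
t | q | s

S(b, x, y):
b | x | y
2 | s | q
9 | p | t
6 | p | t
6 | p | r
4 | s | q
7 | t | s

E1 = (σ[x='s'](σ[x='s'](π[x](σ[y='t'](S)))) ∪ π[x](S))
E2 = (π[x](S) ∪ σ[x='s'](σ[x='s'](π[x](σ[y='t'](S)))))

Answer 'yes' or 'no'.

E1 stepwise |·|:
  S → 6
  σ[y='t'](S) → 2
  π[x](σ[y='t'](S)) → 2
  σ[x='s'](π[x](σ[y='t'](S))) → 0
  σ[x='s'](σ[x='s'](π[x](σ[y='t'](S)))) → 0
  S → 6
  π[x](S) → 6
  (σ[x='s'](σ[x='s'](π[x](σ[y='t'](S)))) ∪ π[x](S)) → 6
E2 stepwise |·|:
  S → 6
  π[x](S) → 6
  S → 6
  σ[y='t'](S) → 2
  π[x](σ[y='t'](S)) → 2
  σ[x='s'](π[x](σ[y='t'](S))) → 0
  σ[x='s'](σ[x='s'](π[x](σ[y='t'](S)))) → 0
  (π[x](S) ∪ σ[x='s'](σ[x='s'](π[x](σ[y='t'](S))))) → 6

E1 and E2 produce the same multiset:
x
p
p
p
s
s
t

yes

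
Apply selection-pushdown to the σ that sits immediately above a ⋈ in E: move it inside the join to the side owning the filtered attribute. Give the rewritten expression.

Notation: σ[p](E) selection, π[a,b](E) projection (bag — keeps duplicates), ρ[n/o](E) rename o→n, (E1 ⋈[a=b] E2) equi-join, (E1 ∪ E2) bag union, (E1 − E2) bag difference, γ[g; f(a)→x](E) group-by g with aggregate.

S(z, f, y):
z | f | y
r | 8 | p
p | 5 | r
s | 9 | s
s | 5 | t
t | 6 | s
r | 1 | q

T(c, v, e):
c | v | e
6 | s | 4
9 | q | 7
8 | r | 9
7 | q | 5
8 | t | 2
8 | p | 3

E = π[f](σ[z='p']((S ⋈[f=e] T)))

σ filters on z, owned by the left side.
E' = π[f]((σ[z='p'](S) ⋈[f=e] T))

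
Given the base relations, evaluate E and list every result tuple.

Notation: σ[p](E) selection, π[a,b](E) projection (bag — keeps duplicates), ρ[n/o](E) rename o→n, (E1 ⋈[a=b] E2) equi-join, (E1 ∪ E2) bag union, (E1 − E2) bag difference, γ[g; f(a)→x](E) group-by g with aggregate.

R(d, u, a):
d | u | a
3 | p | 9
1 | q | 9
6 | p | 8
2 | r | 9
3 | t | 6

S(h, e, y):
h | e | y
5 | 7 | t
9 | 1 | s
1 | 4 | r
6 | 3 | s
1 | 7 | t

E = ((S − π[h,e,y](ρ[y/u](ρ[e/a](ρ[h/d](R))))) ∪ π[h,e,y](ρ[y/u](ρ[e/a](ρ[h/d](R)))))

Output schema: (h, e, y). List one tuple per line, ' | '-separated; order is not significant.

Stepwise |·|:
  S → 5
  R → 5
  ρ[h/d](R) → 5
  ρ[e/a](ρ[h/d](R)) → 5
  ρ[y/u](ρ[e/a](ρ[h/d](R))) → 5
  π[h,e,y](ρ[y/u](ρ[e/a](ρ[h/d](R)))) → 5
  (S − π[h,e,y](ρ[y/u](ρ[e/a](ρ[h/d](R))))) → 5
  R → 5
  ρ[h/d](R) → 5
  ρ[e/a](ρ[h/d](R)) → 5
  ρ[y/u](ρ[e/a](ρ[h/d](R))) → 5
  π[h,e,y](ρ[y/u](ρ[e/a](ρ[h/d](R)))) → 5
  ((S − π[h,e,y](ρ[y/u](ρ[e/a](ρ[h/d](R))))) ∪ π[h,e,y](ρ[y/u](ρ[e/a](ρ[h/d](R))))) → 10

== RESULT ==
h | e | y
1 | 4 | r
1 | 7 | t
1 | 9 | q
2 | 9 | r
3 | 6 | t
3 | 9 | p
5 | 7 | t
6 | 3 | s
6 | 8 | p
9 | 1 | s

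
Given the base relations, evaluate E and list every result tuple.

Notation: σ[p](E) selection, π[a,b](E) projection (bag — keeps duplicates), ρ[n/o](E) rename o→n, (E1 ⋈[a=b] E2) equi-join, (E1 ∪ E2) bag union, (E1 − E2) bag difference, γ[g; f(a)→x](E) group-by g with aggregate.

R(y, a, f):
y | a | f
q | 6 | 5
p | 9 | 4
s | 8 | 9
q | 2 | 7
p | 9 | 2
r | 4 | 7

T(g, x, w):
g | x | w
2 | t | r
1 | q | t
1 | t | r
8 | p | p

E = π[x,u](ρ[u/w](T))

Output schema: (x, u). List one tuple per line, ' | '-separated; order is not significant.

Row counts bottom-up:
  T → 4
  ρ[u/w](T) → 4
  π[x,u](ρ[u/w](T)) → 4

== RESULT ==
x | u
p | p
q | t
t | r
t | r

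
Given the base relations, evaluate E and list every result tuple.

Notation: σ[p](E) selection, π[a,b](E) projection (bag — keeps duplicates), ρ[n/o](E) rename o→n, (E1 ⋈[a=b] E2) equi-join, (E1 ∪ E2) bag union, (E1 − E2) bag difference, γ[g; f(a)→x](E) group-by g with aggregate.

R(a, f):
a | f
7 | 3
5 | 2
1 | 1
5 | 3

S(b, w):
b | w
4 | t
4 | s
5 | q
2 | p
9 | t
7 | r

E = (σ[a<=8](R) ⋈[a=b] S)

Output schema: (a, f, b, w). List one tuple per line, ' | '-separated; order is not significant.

Subexpression sizes:
  R → 4
  σ[a<=8](R) → 4
  S → 6
  (σ[a<=8](R) ⋈[a=b] S) → 3

== RESULT ==
a | f | b | w
5 | 2 | 5 | q
5 | 3 | 5 | q
7 | 3 | 7 | r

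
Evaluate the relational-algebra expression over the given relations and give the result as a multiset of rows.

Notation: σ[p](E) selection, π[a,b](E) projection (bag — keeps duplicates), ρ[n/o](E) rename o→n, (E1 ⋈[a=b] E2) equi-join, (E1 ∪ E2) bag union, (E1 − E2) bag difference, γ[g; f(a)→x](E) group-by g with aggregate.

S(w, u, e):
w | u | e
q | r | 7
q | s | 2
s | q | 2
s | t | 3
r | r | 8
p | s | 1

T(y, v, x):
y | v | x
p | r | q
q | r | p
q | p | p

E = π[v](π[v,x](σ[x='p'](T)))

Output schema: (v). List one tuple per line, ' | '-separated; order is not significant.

Row counts bottom-up:
  T → 3
  σ[x='p'](T) → 2
  π[v,x](σ[x='p'](T)) → 2
  π[v](π[v,x](σ[x='p'](T))) → 2

== RESULT ==
v
p
r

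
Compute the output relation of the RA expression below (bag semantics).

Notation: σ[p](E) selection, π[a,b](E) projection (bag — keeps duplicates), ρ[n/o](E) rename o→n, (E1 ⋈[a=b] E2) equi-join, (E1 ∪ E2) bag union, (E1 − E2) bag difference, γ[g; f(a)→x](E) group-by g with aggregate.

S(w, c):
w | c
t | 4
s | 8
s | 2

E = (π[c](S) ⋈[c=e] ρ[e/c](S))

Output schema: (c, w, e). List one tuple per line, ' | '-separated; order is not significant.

Per-node cardinality:
  S → 3
  π[c](S) → 3
  S → 3
  ρ[e/c](S) → 3
  (π[c](S) ⋈[c=e] ρ[e/c](S)) → 3

== RESULT ==
c | w | e
2 | s | 2
4 | t | 4
8 | s | 8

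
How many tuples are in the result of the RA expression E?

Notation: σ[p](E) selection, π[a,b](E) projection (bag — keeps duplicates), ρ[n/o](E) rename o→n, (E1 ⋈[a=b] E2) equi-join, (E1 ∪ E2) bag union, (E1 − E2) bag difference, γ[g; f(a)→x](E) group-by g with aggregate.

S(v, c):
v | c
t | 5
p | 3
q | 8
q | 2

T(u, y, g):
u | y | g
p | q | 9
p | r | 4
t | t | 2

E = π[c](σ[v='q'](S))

Row counts bottom-up:
  S → 4
  σ[v='q'](S) → 2
  π[c](σ[v='q'](S)) → 2

|E| = 2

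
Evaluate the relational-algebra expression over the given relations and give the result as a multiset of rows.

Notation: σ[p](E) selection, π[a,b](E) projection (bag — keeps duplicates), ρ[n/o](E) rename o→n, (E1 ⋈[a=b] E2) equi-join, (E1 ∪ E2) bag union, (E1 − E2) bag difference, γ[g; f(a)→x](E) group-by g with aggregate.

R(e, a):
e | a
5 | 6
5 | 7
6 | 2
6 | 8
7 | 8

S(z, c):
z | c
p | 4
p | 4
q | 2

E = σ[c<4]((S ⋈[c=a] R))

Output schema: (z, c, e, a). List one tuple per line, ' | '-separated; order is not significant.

Subexpression sizes:
  S → 3
  R → 5
  (S ⋈[c=a] R) → 1
  σ[c<4]((S ⋈[c=a] R)) → 1

== RESULT ==
z | c | e | a
q | 2 | 6 | 2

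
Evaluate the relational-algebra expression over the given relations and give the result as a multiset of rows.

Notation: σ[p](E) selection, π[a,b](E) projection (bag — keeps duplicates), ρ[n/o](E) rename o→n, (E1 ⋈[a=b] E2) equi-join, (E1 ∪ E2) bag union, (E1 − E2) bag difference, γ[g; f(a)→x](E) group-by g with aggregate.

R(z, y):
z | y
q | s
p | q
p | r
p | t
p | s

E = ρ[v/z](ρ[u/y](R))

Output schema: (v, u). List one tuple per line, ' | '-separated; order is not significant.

Subexpression sizes:
  R → 5
  ρ[u/y](R) → 5
  ρ[v/z](ρ[u/y](R)) → 5

== RESULT ==
v | u
p | q
p | r
p | s
p | t
q | s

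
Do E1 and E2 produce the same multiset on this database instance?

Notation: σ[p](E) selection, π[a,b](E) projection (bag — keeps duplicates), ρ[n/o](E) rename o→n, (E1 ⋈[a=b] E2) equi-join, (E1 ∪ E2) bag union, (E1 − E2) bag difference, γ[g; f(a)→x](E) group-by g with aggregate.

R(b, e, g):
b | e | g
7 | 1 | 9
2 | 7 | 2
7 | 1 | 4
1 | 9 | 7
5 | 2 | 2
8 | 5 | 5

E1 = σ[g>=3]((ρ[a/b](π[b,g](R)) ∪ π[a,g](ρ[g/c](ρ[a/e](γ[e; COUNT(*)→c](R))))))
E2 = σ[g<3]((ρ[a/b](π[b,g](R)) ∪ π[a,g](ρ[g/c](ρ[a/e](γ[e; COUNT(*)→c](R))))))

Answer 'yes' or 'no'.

E1 per-node cardinality:
  R → 6
  π[b,g](R) → 6
  ρ[a/b](π[b,g](R)) → 6
  R → 6
  γ[e; COUNT(*)→c](R) → 5
  ρ[a/e](γ[e; COUNT(*)→c](R)) → 5
  ρ[g/c](ρ[a/e](γ[e; COUNT(*)→c](R))) → 5
  π[a,g](ρ[g/c](ρ[a/e](γ[e; COUNT(*)→c](R)))) → 5
  (ρ[a/b](π[b,g](R)) ∪ π[a,g](ρ[g/c](ρ[a/e](γ[e; COUNT(*)→c](R))))) → 11
  σ[g>=3]((ρ[a/b](π[b,g](R)) ∪ π[a,g](ρ[g/c](ρ[a/e](γ[e; COUNT(*)→c](R)))))) → 4
E2 per-node cardinality:
  R → 6
  π[b,g](R) → 6
  ρ[a/b](π[b,g](R)) → 6
  R → 6
  γ[e; COUNT(*)→c](R) → 5
  ρ[a/e](γ[e; COUNT(*)→c](R)) → 5
  ρ[g/c](ρ[a/e](γ[e; COUNT(*)→c](R))) → 5
  π[a,g](ρ[g/c](ρ[a/e](γ[e; COUNT(*)→c](R)))) → 5
  (ρ[a/b](π[b,g](R)) ∪ π[a,g](ρ[g/c](ρ[a/e](γ[e; COUNT(*)→c](R))))) → 11
  σ[g<3]((ρ[a/b](π[b,g](R)) ∪ π[a,g](ρ[g/c](ρ[a/e](γ[e; COUNT(*)→c](R)))))) → 7

E1 result:
a | g
1 | 7
7 | 4
7 | 9
8 | 5
E2 result:
a | g
1 | 2
2 | 1
2 | 2
5 | 1
5 | 2
7 | 1
9 | 1
Witness: (7, 4) appears 1× in E1 but 0× in E2.

no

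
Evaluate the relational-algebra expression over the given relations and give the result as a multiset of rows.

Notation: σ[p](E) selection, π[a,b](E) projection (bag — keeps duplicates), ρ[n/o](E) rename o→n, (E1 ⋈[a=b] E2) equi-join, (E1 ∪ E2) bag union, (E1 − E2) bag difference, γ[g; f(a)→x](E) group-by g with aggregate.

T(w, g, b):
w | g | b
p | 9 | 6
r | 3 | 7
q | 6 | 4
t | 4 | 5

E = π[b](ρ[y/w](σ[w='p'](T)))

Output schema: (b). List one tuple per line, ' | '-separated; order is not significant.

Row counts bottom-up:
  T → 4
  σ[w='p'](T) → 1
  ρ[y/w](σ[w='p'](T)) → 1
  π[b](ρ[y/w](σ[w='p'](T))) → 1

== RESULT ==
b
6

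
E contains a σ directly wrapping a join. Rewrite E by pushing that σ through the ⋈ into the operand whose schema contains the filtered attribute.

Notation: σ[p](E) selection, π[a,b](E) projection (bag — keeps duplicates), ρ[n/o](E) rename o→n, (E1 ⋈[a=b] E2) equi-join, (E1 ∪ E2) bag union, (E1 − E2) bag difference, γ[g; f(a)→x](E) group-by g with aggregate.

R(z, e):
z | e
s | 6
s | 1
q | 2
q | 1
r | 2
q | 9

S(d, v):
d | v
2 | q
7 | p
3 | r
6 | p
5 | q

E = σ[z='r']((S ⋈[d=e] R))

σ filters on z, owned by the right side.
E' = (S ⋈[d=e] σ[z='r'](R))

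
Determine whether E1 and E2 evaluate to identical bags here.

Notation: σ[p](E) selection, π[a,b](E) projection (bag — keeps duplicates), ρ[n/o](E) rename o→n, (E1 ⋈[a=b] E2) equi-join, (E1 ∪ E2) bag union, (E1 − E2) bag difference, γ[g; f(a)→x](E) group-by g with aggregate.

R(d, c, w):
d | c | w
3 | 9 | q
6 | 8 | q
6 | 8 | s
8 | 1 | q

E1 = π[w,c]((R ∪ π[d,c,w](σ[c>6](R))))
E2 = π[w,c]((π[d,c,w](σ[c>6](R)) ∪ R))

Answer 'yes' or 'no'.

E1 stepwise |·|:
  R → 4
  R → 4
  σ[c>6](R) → 3
  π[d,c,w](σ[c>6](R)) → 3
  (R ∪ π[d,c,w](σ[c>6](R))) → 7
  π[w,c]((R ∪ π[d,c,w](σ[c>6](R)))) → 7
E2 stepwise |·|:
  R → 4
  σ[c>6](R) → 3
  π[d,c,w](σ[c>6](R)) → 3
  R → 4
  (π[d,c,w](σ[c>6](R)) ∪ R) → 7
  π[w,c]((π[d,c,w](σ[c>6](R)) ∪ R)) → 7

E1 and E2 produce the same multiset:
w | c
q | 1
q | 8
q | 8
q | 9
q | 9
s | 8
s | 8

yes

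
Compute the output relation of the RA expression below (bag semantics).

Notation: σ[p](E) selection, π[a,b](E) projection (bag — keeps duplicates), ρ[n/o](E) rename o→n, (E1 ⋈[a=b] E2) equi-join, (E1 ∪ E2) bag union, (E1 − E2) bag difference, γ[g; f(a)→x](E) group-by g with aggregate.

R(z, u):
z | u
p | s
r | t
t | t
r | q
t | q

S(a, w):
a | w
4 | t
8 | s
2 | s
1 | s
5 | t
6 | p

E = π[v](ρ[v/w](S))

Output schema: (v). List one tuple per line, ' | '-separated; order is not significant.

Row counts bottom-up:
  S → 6
  ρ[v/w](S) → 6
  π[v](ρ[v/w](S)) → 6

== RESULT ==
v
p
s
s
s
t
t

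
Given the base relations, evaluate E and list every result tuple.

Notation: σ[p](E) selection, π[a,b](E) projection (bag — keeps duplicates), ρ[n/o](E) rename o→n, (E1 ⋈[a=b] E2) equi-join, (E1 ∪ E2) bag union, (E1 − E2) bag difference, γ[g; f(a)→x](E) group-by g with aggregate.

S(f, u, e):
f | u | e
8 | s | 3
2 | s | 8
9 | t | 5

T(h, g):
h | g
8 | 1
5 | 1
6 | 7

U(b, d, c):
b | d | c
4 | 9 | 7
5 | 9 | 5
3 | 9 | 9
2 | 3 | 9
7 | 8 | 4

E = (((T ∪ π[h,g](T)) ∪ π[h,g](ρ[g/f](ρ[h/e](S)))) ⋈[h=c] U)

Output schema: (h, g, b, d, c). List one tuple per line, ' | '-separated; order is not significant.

Stepwise |·|:
  T → 3
  T → 3
  π[h,g](T) → 3
  (T ∪ π[h,g](T)) → 6
  S → 3
  ρ[h/e](S) → 3
  ρ[g/f](ρ[h/e](S)) → 3
  π[h,g](ρ[g/f](ρ[h/e](S))) → 3
  ((T ∪ π[h,g](T)) ∪ π[h,g](ρ[g/f](ρ[h/e](S)))) → 9
  U → 5
  (((T ∪ π[h,g](T)) ∪ π[h,g](ρ[g/f](ρ[h/e](S)))) ⋈[h=c] U) → 3

== RESULT ==
h | g | b | d | c
5 | 1 | 5 | 9 | 5
5 | 1 | 5 | 9 | 5
5 | 9 | 5 | 9 | 5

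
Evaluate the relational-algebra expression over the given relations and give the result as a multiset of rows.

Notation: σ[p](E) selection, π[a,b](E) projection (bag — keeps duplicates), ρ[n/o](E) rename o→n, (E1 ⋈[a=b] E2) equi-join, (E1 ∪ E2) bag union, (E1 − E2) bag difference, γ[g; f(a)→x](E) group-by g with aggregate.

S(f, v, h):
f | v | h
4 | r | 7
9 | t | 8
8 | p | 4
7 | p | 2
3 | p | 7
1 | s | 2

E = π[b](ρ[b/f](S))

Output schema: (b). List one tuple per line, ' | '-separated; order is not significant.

Per-node cardinality:
  S → 6
  ρ[b/f](S) → 6
  π[b](ρ[b/f](S)) → 6

== RESULT ==
b
1
3
4
7
8
9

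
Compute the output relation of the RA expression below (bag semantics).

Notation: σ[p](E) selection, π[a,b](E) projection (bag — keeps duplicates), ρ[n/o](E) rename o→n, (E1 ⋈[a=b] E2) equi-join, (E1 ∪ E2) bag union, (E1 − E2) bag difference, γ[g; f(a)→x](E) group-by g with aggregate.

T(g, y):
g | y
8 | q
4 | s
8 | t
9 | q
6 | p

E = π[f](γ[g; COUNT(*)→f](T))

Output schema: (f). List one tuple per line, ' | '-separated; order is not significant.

Subexpression sizes:
  T → 5
  γ[g; COUNT(*)→f](T) → 4
  π[f](γ[g; COUNT(*)→f](T)) → 4

== RESULT ==
f
1
1
1
2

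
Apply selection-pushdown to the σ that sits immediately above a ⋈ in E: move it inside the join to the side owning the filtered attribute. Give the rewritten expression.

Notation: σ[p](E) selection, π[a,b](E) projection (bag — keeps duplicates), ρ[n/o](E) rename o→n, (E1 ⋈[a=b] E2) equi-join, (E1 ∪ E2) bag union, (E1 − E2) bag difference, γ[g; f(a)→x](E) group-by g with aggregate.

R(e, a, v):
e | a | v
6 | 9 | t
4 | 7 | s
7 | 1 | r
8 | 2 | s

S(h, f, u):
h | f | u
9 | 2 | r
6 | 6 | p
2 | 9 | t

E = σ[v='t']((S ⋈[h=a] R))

σ filters on v, owned by the right side.
E' = (S ⋈[h=a] σ[v='t'](R))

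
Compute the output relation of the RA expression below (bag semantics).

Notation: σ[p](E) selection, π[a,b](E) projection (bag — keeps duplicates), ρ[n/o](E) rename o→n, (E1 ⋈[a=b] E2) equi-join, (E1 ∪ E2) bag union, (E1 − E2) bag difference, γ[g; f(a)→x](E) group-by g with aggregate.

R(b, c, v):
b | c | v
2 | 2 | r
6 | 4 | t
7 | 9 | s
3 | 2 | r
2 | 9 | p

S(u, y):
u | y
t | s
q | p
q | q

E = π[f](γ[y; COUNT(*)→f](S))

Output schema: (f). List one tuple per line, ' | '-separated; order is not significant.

Subexpression sizes:
  S → 3
  γ[y; COUNT(*)→f](S) → 3
  π[f](γ[y; COUNT(*)→f](S)) → 3

== RESULT ==
f
1
1
1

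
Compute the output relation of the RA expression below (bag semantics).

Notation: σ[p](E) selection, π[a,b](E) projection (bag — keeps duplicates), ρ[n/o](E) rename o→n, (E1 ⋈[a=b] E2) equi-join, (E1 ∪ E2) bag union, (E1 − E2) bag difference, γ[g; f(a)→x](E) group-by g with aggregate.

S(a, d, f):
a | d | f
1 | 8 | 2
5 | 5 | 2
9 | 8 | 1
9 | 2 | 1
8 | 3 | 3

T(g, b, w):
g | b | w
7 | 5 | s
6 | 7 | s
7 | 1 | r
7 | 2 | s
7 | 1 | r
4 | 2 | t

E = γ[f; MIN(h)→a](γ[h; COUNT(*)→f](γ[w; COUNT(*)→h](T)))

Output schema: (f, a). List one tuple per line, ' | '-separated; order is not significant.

Stepwise |·|:
  T → 6
  γ[w; COUNT(*)→h](T) → 3
  γ[h; COUNT(*)→f](γ[w; COUNT(*)→h](T)) → 3
  γ[f; MIN(h)→a](γ[h; COUNT(*)→f](γ[w; COUNT(*)→h](T))) → 1

== RESULT ==
f | a
1 | 1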